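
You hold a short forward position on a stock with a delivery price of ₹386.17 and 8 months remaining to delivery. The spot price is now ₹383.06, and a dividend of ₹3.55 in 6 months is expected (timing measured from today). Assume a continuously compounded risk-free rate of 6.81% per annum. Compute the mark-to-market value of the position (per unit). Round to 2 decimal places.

-₹10.60

PV(remaining dividends) I = 3.55·e^(−0.0681·6/12) = 3.4312
Current forward F = (S − I)·e^(rT) = (383.06 − 3.4312)·e^(0.0681·8/12) = 379.6288 × 1.046446 = 397.2610
Value (long) = (F − K)·e^(−rT) = (397.2610 − 386.17) × 0.955615 = 10.5987
Short position value = −(long value) = -₹10.60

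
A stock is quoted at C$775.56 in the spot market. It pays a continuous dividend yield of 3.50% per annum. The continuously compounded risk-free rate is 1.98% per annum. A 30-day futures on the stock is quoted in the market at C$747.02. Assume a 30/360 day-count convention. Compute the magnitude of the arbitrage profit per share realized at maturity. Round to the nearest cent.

Fair futures: F* = S·e^(carry·T), with carry = (r − q) = 0.0198 − 0.0350 = -0.0152
F* = 775.56 · e^(-0.0152 × 30/360) = 775.56 · e^-0.001267 = 775.56 × 0.998734 = C$774.5781
Market C$747.02 < fair C$774.5781: forward underpriced → reverse cash-and-carry (short spot, go long the forward).
At maturity, profit = |F_mkt − F*| = |747.02 − 774.5781| = C$27.56 per share

C$27.56 per share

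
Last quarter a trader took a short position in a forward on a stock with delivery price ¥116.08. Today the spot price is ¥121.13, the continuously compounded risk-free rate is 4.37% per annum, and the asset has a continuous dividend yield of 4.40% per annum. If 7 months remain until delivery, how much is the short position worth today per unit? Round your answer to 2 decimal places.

-¥4.90

Current fair forward for the remaining 7 months: F = S·e^((r − q)·T), (r − q) = 0.0437 − 0.0440 = -0.0003
F = 121.13 · e^(-0.0003 × 7/12) = 121.13 × 0.999825 = 121.1088
Value of long forward = (F − K)·e^(−rT) = (121.1088 − 116.08) · e^(−0.0437·7/12)
= 5.0288 × 0.974831 = 4.90
Short position value = −(long value) = -¥4.90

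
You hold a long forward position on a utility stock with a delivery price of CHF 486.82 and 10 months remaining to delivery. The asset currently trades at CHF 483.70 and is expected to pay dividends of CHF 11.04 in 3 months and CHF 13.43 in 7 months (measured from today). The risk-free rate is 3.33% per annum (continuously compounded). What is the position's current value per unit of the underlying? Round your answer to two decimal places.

PV(remaining dividends) I = 11.04·e^(−0.0333·3/12) + 13.43·e^(−0.0333·7/12) = 24.1201
Current forward F = (S − I)·e^(rT) = (483.70 − 24.1201)·e^(0.0333·10/12) = 459.5799 × 1.028139 = 472.5120
Value (long) = (F − K)·e^(−rT) = (472.5120 − 486.82) × 0.972631 = -13.9164
Value = -CHF 13.92

-CHF 13.92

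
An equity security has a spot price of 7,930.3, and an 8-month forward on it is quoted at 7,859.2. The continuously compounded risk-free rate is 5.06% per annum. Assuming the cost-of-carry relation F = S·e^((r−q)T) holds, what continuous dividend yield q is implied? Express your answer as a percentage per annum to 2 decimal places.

From F = S·e^((r−q)T): (r − q) = ln(F/S)/T
ln(7859.2/7930.3) = ln(0.991034) = -0.009006
(r − q) = -0.009006 / (8/12) = -0.013509
q = r − ln(F/S)/T = 0.0506 + 0.013509 = 0.064109
q = 6.41%

6.41%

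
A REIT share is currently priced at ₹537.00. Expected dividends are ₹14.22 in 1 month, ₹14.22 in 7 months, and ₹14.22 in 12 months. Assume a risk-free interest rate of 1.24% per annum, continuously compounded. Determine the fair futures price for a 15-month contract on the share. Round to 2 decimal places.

PV(dividends) I = 14.22·e^(−0.0124·1/12) + 14.22·e^(−0.0124·7/12) + 14.22·e^(−0.0124·12/12)
I = 14.2053 + 14.1175 + 14.0448 = 42.3676
F = (S − I)·e^(rT) = (537.00 − 42.3676) · e^(0.0124·15/12)
= 494.6324 · e^0.015500 = 494.6324 × 1.015621 = ₹502.36

₹502.36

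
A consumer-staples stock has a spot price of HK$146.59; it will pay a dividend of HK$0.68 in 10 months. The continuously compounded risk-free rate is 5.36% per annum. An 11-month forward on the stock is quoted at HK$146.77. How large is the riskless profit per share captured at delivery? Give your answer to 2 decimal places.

HK$6.52 per share

PV(dividends) I = 0.68·e^(−0.0536·10/12) = 0.6503
Fair forward F* = (S − I)·e^(rT) = (146.59 − 0.6503)·e^0.049133 = 145.9397 × 1.050360 = 153.2892
Market HK$146.77 < fair 153.2892: forward underpriced → reverse cash-and-carry (short the stock, invest proceeds at r, pay the dividends, go long the forward).
Profit at T = |F_mkt − F*| = |146.77 − 153.2892| = HK$6.52 per share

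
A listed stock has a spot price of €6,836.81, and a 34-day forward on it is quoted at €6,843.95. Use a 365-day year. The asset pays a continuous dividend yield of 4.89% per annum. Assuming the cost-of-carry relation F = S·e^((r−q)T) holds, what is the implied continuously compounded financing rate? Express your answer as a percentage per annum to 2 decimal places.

From F = S·e^((r−q)T): (r − q) = ln(F/S)/T
ln(6843.95/6836.81) = ln(1.001044) = 0.001043
(r − q) = 0.001043 / (34/365) = 0.011197
r = ln(F/S)/T + q = 0.011197 + 0.0489 = 0.060097
r = 6.01%

6.01%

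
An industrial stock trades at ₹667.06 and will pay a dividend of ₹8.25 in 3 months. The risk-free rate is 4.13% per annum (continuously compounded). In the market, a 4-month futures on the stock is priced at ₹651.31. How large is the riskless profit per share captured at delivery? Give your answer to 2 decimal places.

₹16.72 per share

PV(dividends) I = 8.25·e^(−0.0413·3/12) = 8.1653
Fair futures F* = (S − I)·e^(rT) = (667.06 − 8.1653)·e^0.013767 = 658.8947 × 1.013862 = 668.0283
Market ₹651.31 < fair 668.0283: forward underpriced → reverse cash-and-carry (short the stock, invest proceeds at r, pay the dividends, go long the forward).
Profit at T = |F_mkt − F*| = |651.31 − 668.0283| = ₹16.72 per share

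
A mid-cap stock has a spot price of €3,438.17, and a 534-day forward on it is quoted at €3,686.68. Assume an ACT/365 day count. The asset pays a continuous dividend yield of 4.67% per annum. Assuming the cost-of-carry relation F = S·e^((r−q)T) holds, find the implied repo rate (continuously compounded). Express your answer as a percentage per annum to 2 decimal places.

9.44%

From F = S·e^((r−q)T): (r − q) = ln(F/S)/T
ln(3686.68/3438.17) = ln(1.072280) = 0.069787
(r − q) = 0.069787 / (534/365) = 0.047701
r = ln(F/S)/T + q = 0.047701 + 0.0467 = 0.094401
r = 9.44%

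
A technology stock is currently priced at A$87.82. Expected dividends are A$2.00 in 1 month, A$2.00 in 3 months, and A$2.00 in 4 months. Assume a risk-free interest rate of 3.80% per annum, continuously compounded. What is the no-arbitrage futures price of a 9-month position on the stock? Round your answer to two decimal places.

A$84.24

PV(dividends) I = 2.00·e^(−0.0380·1/12) + 2.00·e^(−0.0380·3/12) + 2.00·e^(−0.0380·4/12)
I = 1.9937 + 1.9811 + 1.9748 = 5.9496
F = (S − I)·e^(rT) = (87.82 − 5.9496) · e^(0.0380·9/12)
= 81.8704 · e^0.028500 = 81.8704 × 1.028910 = A$84.24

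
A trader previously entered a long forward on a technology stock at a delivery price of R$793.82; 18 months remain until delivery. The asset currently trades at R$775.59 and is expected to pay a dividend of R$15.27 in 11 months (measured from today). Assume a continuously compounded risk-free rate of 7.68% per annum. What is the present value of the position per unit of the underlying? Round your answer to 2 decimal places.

PV(remaining dividends) I = 15.27·e^(−0.0768·11/12) = 14.2320
Current forward F = (S − I)·e^(rT) = (775.59 − 14.2320)·e^(0.0768·18/12) = 761.3580 × 1.122098 = 854.3183
Value (long) = (F − K)·e^(−rT) = (854.3183 − 793.82) × 0.891188 = 53.9154
Value = R$53.92

R$53.92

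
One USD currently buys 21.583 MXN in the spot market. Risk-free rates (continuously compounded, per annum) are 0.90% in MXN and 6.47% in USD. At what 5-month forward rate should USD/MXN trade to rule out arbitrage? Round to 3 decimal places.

F = S·e^((r_MXN − r_USD)T) = 21.583 · e^((0.0090 − 0.0647) × 5/12)
= 21.583 · e^-0.023208 = 21.583 × 0.977059
F = 21.088 MXN per USD

21.088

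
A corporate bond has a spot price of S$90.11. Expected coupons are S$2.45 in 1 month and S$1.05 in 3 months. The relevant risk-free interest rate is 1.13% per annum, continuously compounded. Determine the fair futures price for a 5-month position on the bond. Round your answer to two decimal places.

PV(coupons) I = 2.45·e^(−0.0113·1/12) + 1.05·e^(−0.0113·3/12)
I = 2.4477 + 1.0470 = 3.4947
F = (S − I)·e^(rT) = (90.11 − 3.4947) · e^(0.0113·5/12)
= 86.6153 · e^0.004708 = 86.6153 × 1.004719 = S$87.02

S$87.02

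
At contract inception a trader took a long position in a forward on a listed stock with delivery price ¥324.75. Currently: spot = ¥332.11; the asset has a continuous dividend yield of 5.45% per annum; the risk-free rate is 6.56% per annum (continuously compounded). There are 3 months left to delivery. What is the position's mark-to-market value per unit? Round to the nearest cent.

Current fair forward for the remaining 3 months: F = S·e^((r − q)·T), (r − q) = 0.0656 − 0.0545 = 0.0111
F = 332.11 · e^(0.0111 × 3/12) = 332.11 × 1.002779 = 333.0329
Value of long forward = (F − K)·e^(−rT) = (333.0329 − 324.75) · e^(−0.0656·3/12)
= 8.2829 × 0.983734 = 8.15

¥8.15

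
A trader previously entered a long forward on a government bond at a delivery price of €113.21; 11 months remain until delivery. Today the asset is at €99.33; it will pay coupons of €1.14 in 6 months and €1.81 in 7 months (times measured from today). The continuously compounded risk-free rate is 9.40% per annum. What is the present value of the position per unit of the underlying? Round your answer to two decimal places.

-€7.33

PV(remaining coupons) I = 1.14·e^(−0.0940·6/12) + 1.81·e^(−0.0940·7/12) = 2.8011
Current forward F = (S − I)·e^(rT) = (99.33 − 2.8011)·e^(0.0940·11/12) = 96.5289 × 1.089988 = 105.2153
Value (long) = (F − K)·e^(−rT) = (105.2153 − 113.21) × 0.917441 = -7.3347
Value = -€7.33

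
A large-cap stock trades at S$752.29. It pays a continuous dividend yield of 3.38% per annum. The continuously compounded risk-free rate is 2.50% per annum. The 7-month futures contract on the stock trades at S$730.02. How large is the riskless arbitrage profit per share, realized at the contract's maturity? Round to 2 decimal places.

S$18.42 per share

Fair futures: F* = S·e^(carry·T), with carry = (r − q) = 0.0250 − 0.0338 = -0.0088
F* = 752.29 · e^(-0.0088 × 7/12) = 752.29 · e^-0.005133 = 752.29 × 0.994880 = S$748.4383
Market S$730.02 < fair S$748.4383: forward underpriced → reverse cash-and-carry (short spot, go long the forward).
At maturity, profit = |F_mkt − F*| = |730.02 − 748.4383| = S$18.42 per share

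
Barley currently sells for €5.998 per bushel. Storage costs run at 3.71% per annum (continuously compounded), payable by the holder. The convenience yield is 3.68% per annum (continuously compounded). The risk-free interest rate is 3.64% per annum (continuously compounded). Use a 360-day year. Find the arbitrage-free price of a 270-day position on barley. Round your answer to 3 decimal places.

Net carry = r + u − y = 0.0364 + 0.0371 − 0.0368 = 0.0367
F = S·e^((r+u−y)T) = 5.998 · e^(0.0367 × 270/360) = 5.998 · e^0.027525
= 5.998 × 1.027907 = €6.165 per bushel

€6.165 per bushel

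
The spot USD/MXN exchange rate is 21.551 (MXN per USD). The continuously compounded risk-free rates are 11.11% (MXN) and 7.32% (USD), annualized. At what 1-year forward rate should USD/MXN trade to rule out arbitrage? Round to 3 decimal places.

22.383

F = S·e^((r_MXN − r_USD)T) = 21.551 · e^((0.1111 − 0.0732) × 1)
= 21.551 · e^0.037900 = 21.551 × 1.038627
F = 22.383 MXN per USD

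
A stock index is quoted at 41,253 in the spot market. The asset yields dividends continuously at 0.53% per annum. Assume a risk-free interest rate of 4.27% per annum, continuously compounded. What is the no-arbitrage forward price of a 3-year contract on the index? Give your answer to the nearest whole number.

F = S·e^((r − q)T) = 41253 · e^((0.0427 − 0.0053) × 3)
= 41253 · e^0.112200 = 41253 × 1.118737
F = 46,151

46,151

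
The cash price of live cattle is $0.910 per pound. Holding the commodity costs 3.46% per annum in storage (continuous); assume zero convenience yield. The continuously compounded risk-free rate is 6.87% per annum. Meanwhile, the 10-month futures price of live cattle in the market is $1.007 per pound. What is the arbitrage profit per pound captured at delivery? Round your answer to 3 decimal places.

$0.015 per pound

Fair futures: F* = S·e^(carry·T), with carry = (r + u) = 0.0687 + 0.0346 = 0.1033
F* = 0.910 · e^(0.1033 × 10/12) = 0.910 · e^0.086083 = 0.910 × 1.089897 = $0.9918
Market $1.007 > fair $0.9918: forward overpriced → cash-and-carry (buy spot, short the forward).
At maturity, profit = |F_mkt − F*| = |1.007 − 0.9918| = $0.015 per pound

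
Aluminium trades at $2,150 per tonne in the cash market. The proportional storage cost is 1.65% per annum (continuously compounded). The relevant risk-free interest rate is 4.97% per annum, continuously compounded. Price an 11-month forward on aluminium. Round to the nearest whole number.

Net carry = r + u − y = 0.0497 + 0.0165 − 0.0000 = 0.0662
F = S·e^((r+u−y)T) = 2150 · e^(0.0662 × 11/12) = 2150 · e^0.060683
= 2150 × 1.062562 = $2,285 per tonne

$2,285 per tonne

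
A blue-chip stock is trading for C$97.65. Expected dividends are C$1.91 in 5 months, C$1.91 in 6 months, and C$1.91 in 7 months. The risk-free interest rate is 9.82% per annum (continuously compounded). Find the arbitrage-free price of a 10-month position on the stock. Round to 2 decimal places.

PV(dividends) I = 1.91·e^(−0.0982·5/12) + 1.91·e^(−0.0982·6/12) + 1.91·e^(−0.0982·7/12)
I = 1.8334 + 1.8185 + 1.8037 = 5.4556
F = (S − I)·e^(rT) = (97.65 − 5.4556) · e^(0.0982·10/12)
= 92.1944 · e^0.081833 = 92.1944 × 1.085275 = C$100.06

C$100.06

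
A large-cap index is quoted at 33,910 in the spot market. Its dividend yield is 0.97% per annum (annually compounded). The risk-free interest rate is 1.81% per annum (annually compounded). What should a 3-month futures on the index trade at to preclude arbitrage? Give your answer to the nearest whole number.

33,980

F = S · (1+r)^T / (1+q)^T
= 33910 × 1.004495 / 1.002416 = 33910 × 1.002074
F = 33,980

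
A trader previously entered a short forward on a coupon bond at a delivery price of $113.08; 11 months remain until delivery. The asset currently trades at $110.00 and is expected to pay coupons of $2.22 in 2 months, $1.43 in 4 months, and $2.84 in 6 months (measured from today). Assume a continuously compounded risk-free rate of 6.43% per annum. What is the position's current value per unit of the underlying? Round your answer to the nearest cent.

$2.95

PV(remaining coupons) I = 2.22·e^(−0.0643·2/12) + 1.43·e^(−0.0643·4/12) + 2.84·e^(−0.0643·6/12) = 6.3462
Current forward F = (S − I)·e^(rT) = (110.00 − 6.3462)·e^(0.0643·11/12) = 103.6538 × 1.060713 = 109.9469
Value (long) = (F − K)·e^(−rT) = (109.9469 − 113.08) × 0.942762 = -2.9538
Short position value = −(long value) = $2.95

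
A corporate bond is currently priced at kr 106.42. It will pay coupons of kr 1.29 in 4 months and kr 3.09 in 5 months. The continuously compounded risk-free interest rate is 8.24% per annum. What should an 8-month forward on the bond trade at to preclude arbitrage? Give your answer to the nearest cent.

kr 107.95

PV(coupons) I = 1.29·e^(−0.0824·4/12) + 3.09·e^(−0.0824·5/12)
I = 1.2551 + 2.9857 = 4.2408
F = (S − I)·e^(rT) = (106.42 − 4.2408) · e^(0.0824·8/12)
= 102.1792 · e^0.054933 = 102.1792 × 1.056470 = kr 107.95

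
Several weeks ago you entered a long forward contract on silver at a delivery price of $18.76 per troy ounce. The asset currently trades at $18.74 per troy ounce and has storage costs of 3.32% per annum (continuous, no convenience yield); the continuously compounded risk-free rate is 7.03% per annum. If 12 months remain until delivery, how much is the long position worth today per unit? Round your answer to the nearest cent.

$1.89 per troy ounce

Current fair forward for the remaining 12 months: F = S·e^((r + u)·T), (r + u) = 0.0703 + 0.0332 = 0.1035
F = 18.74 · e^(0.1035 × 12/12) = 18.74 × 1.109046 = 20.7835
Value of long forward = (F − K)·e^(−rT) = (20.7835 − 18.76) · e^(−0.0703·12/12)
= 2.0235 × 0.932114 = 1.89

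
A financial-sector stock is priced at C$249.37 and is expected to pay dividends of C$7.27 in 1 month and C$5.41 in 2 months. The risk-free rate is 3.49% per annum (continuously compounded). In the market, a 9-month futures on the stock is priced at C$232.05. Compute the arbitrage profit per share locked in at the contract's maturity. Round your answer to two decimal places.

C$10.97 per share

PV(dividends) I = 7.27·e^(−0.0349·1/12) + 5.41·e^(−0.0349·2/12) = 12.6275
Fair futures F* = (S − I)·e^(rT) = (249.37 − 12.6275)·e^0.026175 = 236.7425 × 1.026521 = 243.0211
Market C$232.05 < fair 243.0211: forward underpriced → reverse cash-and-carry (short the stock, invest proceeds at r, pay the dividends, go long the forward).
Profit at T = |F_mkt − F*| = |232.05 − 243.0211| = C$10.97 per share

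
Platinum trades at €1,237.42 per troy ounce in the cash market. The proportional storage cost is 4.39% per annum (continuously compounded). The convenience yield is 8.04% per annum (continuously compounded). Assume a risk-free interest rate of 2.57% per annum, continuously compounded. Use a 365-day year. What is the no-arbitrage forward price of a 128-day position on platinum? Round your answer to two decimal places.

Net carry = r + u − y = 0.0257 + 0.0439 − 0.0804 = -0.0108
F = S·e^((r+u−y)T) = 1237.42 · e^(-0.0108 × 128/365) = 1237.42 · e^-0.00378740
= 1237.42 × 0.99621976 = €1,232.74 per troy ounce

€1,232.74 per troy ounce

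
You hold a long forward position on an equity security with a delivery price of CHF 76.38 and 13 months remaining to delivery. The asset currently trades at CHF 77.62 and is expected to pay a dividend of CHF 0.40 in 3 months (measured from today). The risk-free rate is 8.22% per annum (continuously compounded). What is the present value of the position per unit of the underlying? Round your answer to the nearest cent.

CHF 7.36

PV(remaining dividends) I = 0.40·e^(−0.0822·3/12) = 0.3919
Current forward F = (S − I)·e^(rT) = (77.62 − 0.3919)·e^(0.0822·13/12) = 77.2281 × 1.093135 = 84.4207
Value (long) = (F − K)·e^(−rT) = (84.4207 − 76.38) × 0.914800 = 7.3556
Value = CHF 7.36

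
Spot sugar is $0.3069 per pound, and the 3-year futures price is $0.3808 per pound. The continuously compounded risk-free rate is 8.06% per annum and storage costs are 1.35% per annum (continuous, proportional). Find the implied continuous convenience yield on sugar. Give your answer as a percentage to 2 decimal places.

F = S·e^((r+u−y)T) ⇒ (r+u−y) = ln(F/S)/T
ln(0.3808/0.3069) = 0.215752; /T ⇒ 0.071917
y = r + u − ln(F/S)/T = 0.0806 + 0.0135 − 0.071917 = 0.022183
y = 2.22%

2.22%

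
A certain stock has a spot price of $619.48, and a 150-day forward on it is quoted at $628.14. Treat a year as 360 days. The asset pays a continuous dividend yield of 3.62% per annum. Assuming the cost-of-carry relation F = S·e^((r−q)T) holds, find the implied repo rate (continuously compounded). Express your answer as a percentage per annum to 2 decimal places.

6.95%

From F = S·e^((r−q)T): (r − q) = ln(F/S)/T
ln(628.14/619.48) = ln(1.013979) = 0.013882
(r − q) = 0.013882 / (150/360) = 0.033317
r = ln(F/S)/T + q = 0.033317 + 0.0362 = 0.069517
r = 6.95%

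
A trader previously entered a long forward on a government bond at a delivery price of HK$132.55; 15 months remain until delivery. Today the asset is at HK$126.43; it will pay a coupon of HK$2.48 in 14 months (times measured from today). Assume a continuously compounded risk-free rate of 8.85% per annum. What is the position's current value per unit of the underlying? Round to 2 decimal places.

HK$5.52

PV(remaining coupons) I = 2.48·e^(−0.0885·14/12) = 2.2367
Current forward F = (S − I)·e^(rT) = (126.43 − 2.2367)·e^(0.0885·15/12) = 124.1933 × 1.116976 = 138.7209
Value (long) = (F − K)·e^(−rT) = (138.7209 − 132.55) × 0.895274 = 5.5246
Value = HK$5.52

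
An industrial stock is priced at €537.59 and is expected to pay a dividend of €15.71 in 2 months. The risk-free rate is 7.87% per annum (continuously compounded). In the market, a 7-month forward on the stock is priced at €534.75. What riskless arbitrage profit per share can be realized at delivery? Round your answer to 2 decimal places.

PV(dividends) I = 15.71·e^(−0.0787·2/12) = 15.5053
Fair forward F* = (S − I)·e^(rT) = (537.59 − 15.5053)·e^0.045908 = 522.0847 × 1.046978 = 546.6112
Market €534.75 < fair 546.6112: forward underpriced → reverse cash-and-carry (short the stock, invest proceeds at r, pay the dividends, go long the forward).
Profit at T = |F_mkt − F*| = |534.75 − 546.6112| = €11.86 per share

€11.86 per share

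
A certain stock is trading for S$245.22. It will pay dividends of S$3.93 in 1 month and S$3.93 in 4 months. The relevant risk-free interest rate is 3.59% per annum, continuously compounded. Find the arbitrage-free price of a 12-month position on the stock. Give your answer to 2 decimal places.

PV(dividends) I = 3.93·e^(−0.0359·1/12) + 3.93·e^(−0.0359·4/12)
I = 3.9183 + 3.8833 = 7.8016
F = (S − I)·e^(rT) = (245.22 − 7.8016) · e^(0.0359·12/12)
= 237.4184 · e^0.035900 = 237.4184 × 1.036552 = S$246.10

S$246.10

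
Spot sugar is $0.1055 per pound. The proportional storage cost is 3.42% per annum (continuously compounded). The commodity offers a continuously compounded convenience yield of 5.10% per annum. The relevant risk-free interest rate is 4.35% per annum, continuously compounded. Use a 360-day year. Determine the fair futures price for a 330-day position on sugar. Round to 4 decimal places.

$0.1081 per pound

Net carry = r + u − y = 0.0435 + 0.0342 − 0.0510 = 0.0267
F = S·e^((r+u−y)T) = 0.1055 · e^(0.0267 × 330/360) = 0.1055 · e^0.024475
= 0.1055 × 1.024777 = $0.1081 per pound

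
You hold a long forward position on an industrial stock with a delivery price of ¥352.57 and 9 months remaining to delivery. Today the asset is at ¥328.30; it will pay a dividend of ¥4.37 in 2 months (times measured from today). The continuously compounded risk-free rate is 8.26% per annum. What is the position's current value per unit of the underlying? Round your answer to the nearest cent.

-¥7.40

PV(remaining dividends) I = 4.37·e^(−0.0826·2/12) = 4.3103
Current forward F = (S − I)·e^(rT) = (328.30 − 4.3103)·e^(0.0826·9/12) = 323.9897 × 1.063909 = 344.6956
Value (long) = (F − K)·e^(−rT) = (344.6956 − 352.57) × 0.939930 = -7.4014
Value = -¥7.40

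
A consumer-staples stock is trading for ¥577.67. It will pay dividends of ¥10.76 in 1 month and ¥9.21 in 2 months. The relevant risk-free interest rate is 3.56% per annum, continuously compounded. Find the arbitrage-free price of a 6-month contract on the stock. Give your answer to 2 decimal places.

¥567.80

PV(dividends) I = 10.76·e^(−0.0356·1/12) + 9.21·e^(−0.0356·2/12)
I = 10.7281 + 9.1555 = 19.8836
F = (S − I)·e^(rT) = (577.67 − 19.8836) · e^(0.0356·6/12)
= 557.7864 · e^0.017800 = 557.7864 × 1.017959 = ¥567.80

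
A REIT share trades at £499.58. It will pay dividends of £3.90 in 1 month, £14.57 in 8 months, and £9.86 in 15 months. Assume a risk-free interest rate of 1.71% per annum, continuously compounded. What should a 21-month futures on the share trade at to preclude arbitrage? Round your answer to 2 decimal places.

PV(dividends) I = 3.90·e^(−0.0171·1/12) + 14.57·e^(−0.0171·8/12) + 9.86·e^(−0.0171·15/12)
I = 3.8944 + 14.4048 + 9.6515 = 27.9507
F = (S − I)·e^(rT) = (499.58 − 27.9507) · e^(0.0171·21/12)
= 471.6293 · e^0.029925 = 471.6293 × 1.030377 = £485.96

£485.96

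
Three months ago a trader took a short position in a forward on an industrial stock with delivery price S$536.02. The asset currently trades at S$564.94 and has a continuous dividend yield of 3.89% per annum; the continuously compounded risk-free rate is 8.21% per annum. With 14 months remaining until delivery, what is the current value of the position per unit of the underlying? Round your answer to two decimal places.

Current fair forward for the remaining 14 months: F = S·e^((r − q)·T), (r − q) = 0.0821 − 0.0389 = 0.0432
F = 564.94 · e^(0.0432 × 14/12) = 564.94 × 1.051692 = 594.1429
Value of long forward = (F − K)·e^(−rT) = (594.1429 − 536.02) · e^(−0.0821·14/12)
= 58.1229 × 0.908661 = 52.81
Short position value = −(long value) = -S$52.81

-S$52.81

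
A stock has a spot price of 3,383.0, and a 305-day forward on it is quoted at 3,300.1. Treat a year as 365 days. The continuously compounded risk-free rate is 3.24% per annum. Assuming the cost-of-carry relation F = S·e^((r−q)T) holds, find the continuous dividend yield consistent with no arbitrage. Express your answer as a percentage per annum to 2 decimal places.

From F = S·e^((r−q)T): (r − q) = ln(F/S)/T
ln(3300.1/3383.0) = ln(0.975495) = -0.024810
(r − q) = -0.024810 / (305/365) = -0.029691
q = r − ln(F/S)/T = 0.0324 + 0.029691 = 0.062091
q = 6.21%

6.21%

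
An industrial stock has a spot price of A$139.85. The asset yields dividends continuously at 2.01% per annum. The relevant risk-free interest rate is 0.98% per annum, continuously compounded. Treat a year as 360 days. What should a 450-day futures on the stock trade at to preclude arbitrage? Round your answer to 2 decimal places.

F = S·e^((r − q)T) = 139.85 · e^((0.0098 − 0.0201) × 450/360)
= 139.85 · e^-0.012875 = 139.85 × 0.987208
F = A$138.06

A$138.06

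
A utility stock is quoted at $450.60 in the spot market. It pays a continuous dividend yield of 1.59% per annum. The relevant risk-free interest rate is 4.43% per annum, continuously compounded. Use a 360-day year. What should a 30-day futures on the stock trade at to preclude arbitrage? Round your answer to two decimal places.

F = S·e^((r − q)T) = 450.60 · e^((0.0443 − 0.0159) × 30/360)
= 450.60 · e^0.002367 = 450.60 × 1.002370
F = $451.67

$451.67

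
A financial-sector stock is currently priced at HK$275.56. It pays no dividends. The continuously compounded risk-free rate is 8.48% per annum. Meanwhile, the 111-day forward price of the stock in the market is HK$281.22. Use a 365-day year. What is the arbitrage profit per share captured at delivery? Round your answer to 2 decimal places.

HK$1.54 per share

Fair forward: F* = S·e^(carry·T), with carry = r = 0.0848
F* = 275.56 · e^(0.0848 × 111/365) = 275.56 · e^0.025788 = 275.56 × 1.026123 = HK$282.7585
Market HK$281.22 < fair HK$282.7585: forward underpriced → reverse cash-and-carry (short spot, go long the forward).
At maturity, profit = |F_mkt − F*| = |281.22 − 282.7585| = HK$1.54 per share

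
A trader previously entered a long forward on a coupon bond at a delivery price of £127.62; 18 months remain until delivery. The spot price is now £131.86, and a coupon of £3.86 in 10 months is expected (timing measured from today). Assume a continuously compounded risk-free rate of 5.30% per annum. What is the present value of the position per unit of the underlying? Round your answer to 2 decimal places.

£10.30

PV(remaining coupons) I = 3.86·e^(−0.0530·10/12) = 3.6932
Current forward F = (S − I)·e^(rT) = (131.86 − 3.6932)·e^(0.0530·18/12) = 128.1668 × 1.082746 = 138.7721
Value (long) = (F − K)·e^(−rT) = (138.7721 − 127.62) × 0.923578 = 10.2998
Value = £10.30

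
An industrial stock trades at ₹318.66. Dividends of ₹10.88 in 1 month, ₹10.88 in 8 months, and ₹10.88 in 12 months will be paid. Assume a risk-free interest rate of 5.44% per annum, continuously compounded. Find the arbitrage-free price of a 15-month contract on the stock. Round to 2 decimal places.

₹307.23

PV(dividends) I = 10.88·e^(−0.0544·1/12) + 10.88·e^(−0.0544·8/12) + 10.88·e^(−0.0544·12/12)
I = 10.8308 + 10.4925 + 10.3039 = 31.6272
F = (S − I)·e^(rT) = (318.66 − 31.6272) · e^(0.0544·15/12)
= 287.0328 · e^0.068000 = 287.0328 × 1.070365 = ₹307.23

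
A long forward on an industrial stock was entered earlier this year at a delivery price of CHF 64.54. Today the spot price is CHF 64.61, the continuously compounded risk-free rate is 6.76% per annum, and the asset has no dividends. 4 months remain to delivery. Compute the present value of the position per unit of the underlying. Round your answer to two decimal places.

Current fair forward for the remaining 4 months: F = S·e^(r·T), r = 0.0676
F = 64.61 · e^(0.0676 × 4/12) = 64.61 × 1.022789 = 66.0824
Value of long forward = (F − K)·e^(−rT) = (66.0824 − 64.54) · e^(−0.0676·4/12)
= 1.5424 × 0.977719 = 1.51

CHF 1.51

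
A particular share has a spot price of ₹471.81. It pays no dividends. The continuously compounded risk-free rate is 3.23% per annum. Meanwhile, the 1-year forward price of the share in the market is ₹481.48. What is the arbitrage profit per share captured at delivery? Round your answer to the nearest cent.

₹5.82 per share

Fair forward: F* = S·e^(carry·T), with carry = r = 0.0323
F* = 471.81 · e^(0.0323 × 1) = 471.81 · e^0.032300 = 471.81 × 1.032827 = ₹487.2981
Market ₹481.48 < fair ₹487.2981: forward underpriced → reverse cash-and-carry (short spot, go long the forward).
At maturity, profit = |F_mkt − F*| = |481.48 − 487.2981| = ₹5.82 per share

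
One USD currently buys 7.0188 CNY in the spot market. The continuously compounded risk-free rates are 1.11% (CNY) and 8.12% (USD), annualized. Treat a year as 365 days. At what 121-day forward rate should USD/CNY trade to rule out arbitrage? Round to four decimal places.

6.8576

F = S·e^((r_CNY − r_USD)T) = 7.0188 · e^((0.0111 − 0.0812) × 121/365)
= 7.0188 · e^-0.023239 = 7.0188 × 0.977029
F = 6.8576 CNY per USD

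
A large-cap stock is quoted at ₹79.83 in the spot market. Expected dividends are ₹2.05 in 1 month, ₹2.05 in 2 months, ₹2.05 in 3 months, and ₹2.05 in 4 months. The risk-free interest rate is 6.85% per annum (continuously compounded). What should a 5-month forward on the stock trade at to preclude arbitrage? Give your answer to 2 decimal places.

PV(dividends) I = 2.05·e^(−0.0685·1/12) + 2.05·e^(−0.0685·2/12) + 2.05·e^(−0.0685·3/12) + 2.05·e^(−0.0685·4/12)
I = 2.0383 + 2.0267 + 2.0152 + 2.0037 = 8.0839
F = (S − I)·e^(rT) = (79.83 − 8.0839) · e^(0.0685·5/12)
= 71.7461 · e^0.028542 = 71.7461 × 1.028953 = ₹73.82

₹73.82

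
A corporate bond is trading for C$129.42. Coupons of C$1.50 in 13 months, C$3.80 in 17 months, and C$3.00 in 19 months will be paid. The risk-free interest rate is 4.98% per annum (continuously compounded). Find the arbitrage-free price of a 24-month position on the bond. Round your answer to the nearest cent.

PV(coupons) I = 1.50·e^(−0.0498·13/12) + 3.80·e^(−0.0498·17/12) + 3.00·e^(−0.0498·19/12)
I = 1.4212 + 3.5411 + 2.7725 = 7.7348
F = (S − I)·e^(rT) = (129.42 − 7.7348) · e^(0.0498·24/12)
= 121.6852 · e^0.099600 = 121.6852 × 1.104729 = C$134.43

C$134.43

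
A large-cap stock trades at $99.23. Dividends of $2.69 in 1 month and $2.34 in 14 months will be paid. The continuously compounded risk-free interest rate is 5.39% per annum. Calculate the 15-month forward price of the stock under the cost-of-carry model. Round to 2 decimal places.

$100.93

PV(dividends) I = 2.69·e^(−0.0539·1/12) + 2.34·e^(−0.0539·14/12)
I = 2.6779 + 2.1974 = 4.8753
F = (S − I)·e^(rT) = (99.23 − 4.8753) · e^(0.0539·15/12)
= 94.3547 · e^0.067375 = 94.3547 × 1.069697 = $100.93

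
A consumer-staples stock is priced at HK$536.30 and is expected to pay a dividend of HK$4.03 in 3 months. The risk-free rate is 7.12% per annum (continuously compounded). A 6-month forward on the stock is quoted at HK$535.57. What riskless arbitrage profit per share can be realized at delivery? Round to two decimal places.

PV(dividends) I = 4.03·e^(−0.0712·3/12) = 3.9589
Fair forward F* = (S − I)·e^(rT) = (536.30 − 3.9589)·e^0.035600 = 532.3411 × 1.036241 = 551.6337
Market HK$535.57 < fair 551.6337: forward underpriced → reverse cash-and-carry (short the stock, invest proceeds at r, pay the dividends, go long the forward).
Profit at T = |F_mkt − F*| = |535.57 − 551.6337| = HK$16.06 per share

HK$16.06 per share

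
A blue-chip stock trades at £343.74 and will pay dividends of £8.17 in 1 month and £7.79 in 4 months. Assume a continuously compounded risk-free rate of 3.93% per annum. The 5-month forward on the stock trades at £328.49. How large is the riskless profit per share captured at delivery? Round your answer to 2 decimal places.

PV(dividends) I = 8.17·e^(−0.0393·1/12) + 7.79·e^(−0.0393·4/12) = 15.8319
Fair forward F* = (S − I)·e^(rT) = (343.74 − 15.8319)·e^0.016375 = 327.9081 × 1.016510 = 333.3219
Market £328.49 < fair 333.3219: forward underpriced → reverse cash-and-carry (short the stock, invest proceeds at r, pay the dividends, go long the forward).
Profit at T = |F_mkt − F*| = |328.49 − 333.3219| = £4.83 per share

£4.83 per share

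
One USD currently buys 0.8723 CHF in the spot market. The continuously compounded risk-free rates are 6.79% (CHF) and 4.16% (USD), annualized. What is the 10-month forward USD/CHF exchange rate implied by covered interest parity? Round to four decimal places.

0.8916

F = S·e^((r_CHF − r_USD)T) = 0.8723 · e^((0.0679 − 0.0416) × 10/12)
= 0.8723 · e^0.021917 = 0.8723 × 1.022159
F = 0.8916 CHF per USD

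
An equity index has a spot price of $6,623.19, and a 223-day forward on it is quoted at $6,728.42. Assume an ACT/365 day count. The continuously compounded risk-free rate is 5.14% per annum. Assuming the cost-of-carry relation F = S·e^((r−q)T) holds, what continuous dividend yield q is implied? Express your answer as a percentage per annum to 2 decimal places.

From F = S·e^((r−q)T): (r − q) = ln(F/S)/T
ln(6728.42/6623.19) = ln(1.015888) = 0.015763
(r − q) = 0.015763 / (223/365) = 0.025800
q = r − ln(F/S)/T = 0.0514 − 0.025800 = 0.025600
q = 2.56%

2.56%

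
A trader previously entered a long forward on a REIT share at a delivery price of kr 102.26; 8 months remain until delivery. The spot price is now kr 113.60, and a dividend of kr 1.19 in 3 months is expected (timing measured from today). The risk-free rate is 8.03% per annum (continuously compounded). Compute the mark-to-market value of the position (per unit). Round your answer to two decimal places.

PV(remaining dividends) I = 1.19·e^(−0.0803·3/12) = 1.1663
Current forward F = (S − I)·e^(rT) = (113.60 − 1.1663)·e^(0.0803·8/12) = 112.4337 × 1.054992 = 118.6167
Value (long) = (F − K)·e^(−rT) = (118.6167 − 102.26) × 0.947874 = 15.5041
Value = kr 15.50

kr 15.50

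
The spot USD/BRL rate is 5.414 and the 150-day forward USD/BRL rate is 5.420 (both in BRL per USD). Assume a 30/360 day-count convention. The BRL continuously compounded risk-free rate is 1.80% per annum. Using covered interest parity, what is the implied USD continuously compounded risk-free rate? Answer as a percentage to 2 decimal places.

1.53%

F = S·e^((r_BRL − r_USD)T) ⇒ r_USD = r_BRL − ln(F/S)/T
ln(5.420/5.414) = 0.001108; /(150/360) = 0.002659
r_USD = 0.0180 − 0.002659 = 0.015341
r_USD = 1.53%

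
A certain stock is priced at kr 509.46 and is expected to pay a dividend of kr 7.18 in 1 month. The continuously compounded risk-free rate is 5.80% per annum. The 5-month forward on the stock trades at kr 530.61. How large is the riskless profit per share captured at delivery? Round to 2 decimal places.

kr 16.01 per share

PV(dividends) I = 7.18·e^(−0.0580·1/12) = 7.1454
Fair forward F* = (S − I)·e^(rT) = (509.46 − 7.1454)·e^0.024167 = 502.3146 × 1.024461 = 514.6017
Market kr 530.61 > fair 514.6017: forward overpriced → cash-and-carry (borrow at r, buy the stock and collect the dividends, short the forward).
Profit at T = |F_mkt − F*| = |530.61 − 514.6017| = kr 16.01 per share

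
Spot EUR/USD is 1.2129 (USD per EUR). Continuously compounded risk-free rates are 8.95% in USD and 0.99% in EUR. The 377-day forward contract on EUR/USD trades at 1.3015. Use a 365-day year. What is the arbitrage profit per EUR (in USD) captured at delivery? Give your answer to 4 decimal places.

Fair forward: F* = S·e^(carry·T), with carry = (r_USD − r_EUR) = 0.0895 − 0.0099 = 0.0796
F* = 1.2129 · e^(0.0796 × 377/365) = 1.2129 · e^0.082217 = 1.2129 × 1.085691 = 1.3168
Market 1.3015 < fair 1.3168: forward underpriced → reverse cash-and-carry (short spot, go long the forward).
At maturity, profit = |F_mkt − F*| = |1.3015 − 1.3168| = 0.0153 per EUR (in USD)

0.0153 per EUR (in USD)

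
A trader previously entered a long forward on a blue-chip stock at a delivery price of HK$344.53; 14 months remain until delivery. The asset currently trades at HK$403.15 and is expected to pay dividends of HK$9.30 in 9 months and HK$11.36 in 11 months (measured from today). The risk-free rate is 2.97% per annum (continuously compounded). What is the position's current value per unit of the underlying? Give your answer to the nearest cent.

HK$50.20

PV(remaining dividends) I = 9.30·e^(−0.0297·9/12) + 11.36·e^(−0.0297·11/12) = 20.1500
Current forward F = (S − I)·e^(rT) = (403.15 − 20.1500)·e^(0.0297·14/12) = 383.0000 × 1.035257 = 396.5034
Value (long) = (F − K)·e^(−rT) = (396.5034 − 344.53) × 0.965943 = 50.2033
Value = HK$50.20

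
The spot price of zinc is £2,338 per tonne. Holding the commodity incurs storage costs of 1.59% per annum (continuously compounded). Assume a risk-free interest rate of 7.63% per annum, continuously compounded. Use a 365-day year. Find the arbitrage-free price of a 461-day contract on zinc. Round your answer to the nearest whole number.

£2,627 per tonne

Net carry = r + u − y = 0.0763 + 0.0159 − 0.0000 = 0.0922
F = S·e^((r+u−y)T) = 2338 · e^(0.0922 × 461/365) = 2338 · e^0.116450
= 2338 × 1.123501 = £2,627 per tonne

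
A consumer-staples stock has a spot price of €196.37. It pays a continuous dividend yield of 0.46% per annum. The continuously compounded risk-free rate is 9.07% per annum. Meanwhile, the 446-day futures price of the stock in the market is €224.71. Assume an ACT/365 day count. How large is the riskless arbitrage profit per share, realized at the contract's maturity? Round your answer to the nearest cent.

Fair futures: F* = S·e^(carry·T), with carry = (r − q) = 0.0907 − 0.0046 = 0.0861
F* = 196.37 · e^(0.0861 × 446/365) = 196.37 · e^0.105207 = 196.37 × 1.110941 = €218.1555
Market €224.71 > fair €218.1555: forward overpriced → cash-and-carry (buy spot, short the forward).
At maturity, profit = |F_mkt − F*| = |224.71 − 218.1555| = €6.55 per share

€6.55 per share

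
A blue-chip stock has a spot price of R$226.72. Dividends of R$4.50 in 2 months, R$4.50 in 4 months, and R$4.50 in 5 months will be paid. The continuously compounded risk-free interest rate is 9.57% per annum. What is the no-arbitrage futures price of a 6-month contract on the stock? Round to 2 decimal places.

R$224.08

PV(dividends) I = 4.50·e^(−0.0957·2/12) + 4.50·e^(−0.0957·4/12) + 4.50·e^(−0.0957·5/12)
I = 4.4288 + 4.3587 + 4.3241 = 13.1116
F = (S − I)·e^(rT) = (226.72 − 13.1116) · e^(0.0957·6/12)
= 213.6084 · e^0.047850 = 213.6084 × 1.049013 = R$224.08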